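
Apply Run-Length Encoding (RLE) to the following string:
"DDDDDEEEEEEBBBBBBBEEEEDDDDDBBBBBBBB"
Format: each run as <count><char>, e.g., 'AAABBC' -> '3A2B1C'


Scanning runs left to right:
  i=0: run of 'D' x 5 -> '5D'
  i=5: run of 'E' x 6 -> '6E'
  i=11: run of 'B' x 7 -> '7B'
  i=18: run of 'E' x 4 -> '4E'
  i=22: run of 'D' x 5 -> '5D'
  i=27: run of 'B' x 8 -> '8B'

RLE = 5D6E7B4E5D8B


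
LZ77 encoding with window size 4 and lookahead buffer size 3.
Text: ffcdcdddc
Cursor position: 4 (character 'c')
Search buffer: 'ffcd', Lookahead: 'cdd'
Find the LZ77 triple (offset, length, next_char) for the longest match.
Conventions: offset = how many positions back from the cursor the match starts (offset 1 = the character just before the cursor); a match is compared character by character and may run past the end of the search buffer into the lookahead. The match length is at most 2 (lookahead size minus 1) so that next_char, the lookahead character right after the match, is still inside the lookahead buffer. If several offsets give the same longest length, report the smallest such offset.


Try each offset into the search buffer:
  offset=1 (pos 3, char 'd'): match length 0
  offset=2 (pos 2, char 'c'): match length 2
  offset=3 (pos 1, char 'f'): match length 0
  offset=4 (pos 0, char 'f'): match length 0
Longest match has length 2 at offset 2.
next_char = character at position 4 + 2 = 6 -> 'd'

Best match: offset=2, length=2 (matching 'cd' starting at position 2)
LZ77 triple: (2, 2, 'd')


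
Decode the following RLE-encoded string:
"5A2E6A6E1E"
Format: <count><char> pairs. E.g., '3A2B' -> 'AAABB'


Expanding each <count><char> pair:
  5A -> 'AAAAA'
  2E -> 'EE'
  6A -> 'AAAAAA'
  6E -> 'EEEEEE'
  1E -> 'E'

Decoded = AAAAAEEAAAAAAEEEEEEE


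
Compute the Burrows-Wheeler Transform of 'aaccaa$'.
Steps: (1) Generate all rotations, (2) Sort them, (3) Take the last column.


Rotations (sorted):
  0: $aaccaa -> last char: a
  1: a$aacca -> last char: a
  2: aa$aacc -> last char: c
  3: aaccaa$ -> last char: $
  4: accaa$a -> last char: a
  5: caa$aac -> last char: c
  6: ccaa$aa -> last char: a


BWT = aac$aca


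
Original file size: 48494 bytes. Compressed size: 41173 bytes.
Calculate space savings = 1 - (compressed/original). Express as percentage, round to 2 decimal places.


ratio = compressed/original = 41173/48494 = 0.849033
savings = 1 - ratio = 1 - 0.849033 = 0.150967
as a percentage: 0.150967 * 100 = 15.1%

Space savings = 1 - 41173/48494 = 15.1%


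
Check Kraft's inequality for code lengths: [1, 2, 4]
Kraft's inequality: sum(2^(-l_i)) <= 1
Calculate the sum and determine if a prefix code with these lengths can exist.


Sum = 2^(-1) + 2^(-2) + 2^(-4)
    = 0.5 + 0.25 + 0.0625
    = 13/16 = 0.8125
Since 0.8125 <= 1, Kraft's inequality IS satisfied.
A prefix code with these lengths CAN exist.

Kraft sum = 0.8125. Satisfied.


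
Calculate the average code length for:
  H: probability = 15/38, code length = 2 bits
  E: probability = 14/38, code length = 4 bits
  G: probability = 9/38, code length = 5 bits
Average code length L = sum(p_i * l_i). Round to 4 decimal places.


Weighted contributions p_i * l_i:
  H: (15/38) * 2 = 30/38
  E: (14/38) * 4 = 56/38
  G: (9/38) * 5 = 45/38
Sum = (30 + 56 + 45)/38 = 131/38

L = 131/38 = 3.4474 bits/symbol


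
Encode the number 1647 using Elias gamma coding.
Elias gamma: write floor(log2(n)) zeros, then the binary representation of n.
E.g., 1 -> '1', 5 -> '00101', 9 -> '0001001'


num_bits = floor(log2(1647)) + 1 = 11
leading_zeros = num_bits - 1 = 10
binary(1647) = 11001101111

Elias gamma(1647) = '0000000000' + '11001101111' = 000000000011001101111 (21 bits)


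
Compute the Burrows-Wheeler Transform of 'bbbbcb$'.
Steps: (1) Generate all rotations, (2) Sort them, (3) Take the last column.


Rotations (sorted):
  0: $bbbbcb -> last char: b
  1: b$bbbbc -> last char: c
  2: bbbbcb$ -> last char: $
  3: bbbcb$b -> last char: b
  4: bbcb$bb -> last char: b
  5: bcb$bbb -> last char: b
  6: cb$bbbb -> last char: b


BWT = bc$bbbb


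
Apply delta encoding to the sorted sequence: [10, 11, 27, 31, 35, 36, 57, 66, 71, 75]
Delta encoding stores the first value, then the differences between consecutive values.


First value: 10
Deltas:
  11 - 10 = 1
  27 - 11 = 16
  31 - 27 = 4
  35 - 31 = 4
  36 - 35 = 1
  57 - 36 = 21
  66 - 57 = 9
  71 - 66 = 5
  75 - 71 = 4


Delta encoded: [10, 1, 16, 4, 4, 1, 21, 9, 5, 4]


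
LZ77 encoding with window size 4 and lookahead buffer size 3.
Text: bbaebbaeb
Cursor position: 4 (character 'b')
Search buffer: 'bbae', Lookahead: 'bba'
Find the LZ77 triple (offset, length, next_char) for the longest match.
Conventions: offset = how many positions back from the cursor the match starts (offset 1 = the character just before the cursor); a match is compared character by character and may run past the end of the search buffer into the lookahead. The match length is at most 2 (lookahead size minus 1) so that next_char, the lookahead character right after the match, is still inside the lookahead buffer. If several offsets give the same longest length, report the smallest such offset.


Try each offset into the search buffer:
  offset=1 (pos 3, char 'e'): match length 0
  offset=2 (pos 2, char 'a'): match length 0
  offset=3 (pos 1, char 'b'): match length 1
  offset=4 (pos 0, char 'b'): match length 2
Longest match has length 2 at offset 4.
next_char = character at position 4 + 2 = 6 -> 'a'

Best match: offset=4, length=2 (matching 'bb' starting at position 0)
LZ77 triple: (4, 2, 'a')


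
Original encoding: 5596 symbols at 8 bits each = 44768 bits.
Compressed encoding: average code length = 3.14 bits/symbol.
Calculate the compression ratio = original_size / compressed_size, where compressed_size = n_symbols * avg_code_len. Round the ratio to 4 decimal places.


original_size = n_symbols * orig_bits = 5596 * 8 = 44768 bits
compressed_size = n_symbols * avg_code_len = 5596 * 3.14 = 17571.44 bits
ratio = original_size / compressed_size = 44768 / 17571.44 = 2.5478

Compression ratio = 2.5478


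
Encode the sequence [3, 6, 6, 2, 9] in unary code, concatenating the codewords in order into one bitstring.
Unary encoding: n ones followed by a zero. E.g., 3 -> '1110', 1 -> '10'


Encode each number as n ones followed by a terminating 0:
  3 -> 1110 (4 bits)
  6 -> 1111110 (7 bits)
  6 -> 1111110 (7 bits)
  2 -> 110 (3 bits)
  9 -> 1111111110 (10 bits)
Total length = 4 + 7 + 7 + 3 + 10 = 31 bits.

Unary([3, 6, 6, 2, 9]) = 1110111111011111101101111111110 (31 bits)


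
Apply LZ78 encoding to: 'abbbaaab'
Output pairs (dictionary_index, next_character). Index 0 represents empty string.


LZ78 encoding steps:
Dictionary: {0: ''}
Step 1: w='' (idx 0), next='a' -> output (0, 'a'), add 'a' as idx 1
Step 2: w='' (idx 0), next='b' -> output (0, 'b'), add 'b' as idx 2
Step 3: w='b' (idx 2), next='b' -> output (2, 'b'), add 'bb' as idx 3
Step 4: w='a' (idx 1), next='a' -> output (1, 'a'), add 'aa' as idx 4
Step 5: w='a' (idx 1), next='b' -> output (1, 'b'), add 'ab' as idx 5


Encoded: [(0, 'a'), (0, 'b'), (2, 'b'), (1, 'a'), (1, 'b')]


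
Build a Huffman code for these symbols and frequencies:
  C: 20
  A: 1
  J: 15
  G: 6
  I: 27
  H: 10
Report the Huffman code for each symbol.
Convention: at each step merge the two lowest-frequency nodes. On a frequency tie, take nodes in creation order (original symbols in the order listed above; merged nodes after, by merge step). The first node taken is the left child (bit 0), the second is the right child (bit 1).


Huffman tree construction:
Step 1: Merge A(1) + G(6) = 7
Step 2: Merge (A+G)(7) + H(10) = 17
Step 3: Merge J(15) + ((A+G)+H)(17) = 32
Step 4: Merge C(20) + I(27) = 47
Step 5: Merge (J+((A+G)+H))(32) + (C+I)(47) = 79
Read each symbol's code off the tree from the root (left child = 0, right child = 1).

Codes:
  C: 10 (length 2)
  A: 0100 (length 4)
  J: 00 (length 2)
  G: 0101 (length 4)
  I: 11 (length 2)
  H: 011 (length 3)
Average code length: 182/79 = 2.3038 bits/symbol


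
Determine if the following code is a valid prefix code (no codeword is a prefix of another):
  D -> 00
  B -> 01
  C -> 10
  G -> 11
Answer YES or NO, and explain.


Checking each pair (does one codeword prefix another?):
  D='00' vs B='01': no prefix
  D='00' vs C='10': no prefix
  D='00' vs G='11': no prefix
  B='01' vs D='00': no prefix
  B='01' vs C='10': no prefix
  B='01' vs G='11': no prefix
  C='10' vs D='00': no prefix
  C='10' vs B='01': no prefix
  C='10' vs G='11': no prefix
  G='11' vs D='00': no prefix
  G='11' vs B='01': no prefix
  G='11' vs C='10': no prefix
No violation found over all pairs.

YES -- this is a valid prefix code. No codeword is a prefix of any other codeword.


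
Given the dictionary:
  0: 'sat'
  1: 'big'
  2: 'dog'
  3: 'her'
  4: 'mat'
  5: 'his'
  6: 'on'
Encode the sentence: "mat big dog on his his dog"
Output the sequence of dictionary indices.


Look up each word in the dictionary:
  'mat' -> 4
  'big' -> 1
  'dog' -> 2
  'on' -> 6
  'his' -> 5
  'his' -> 5
  'dog' -> 2

Encoded: [4, 1, 2, 6, 5, 5, 2]


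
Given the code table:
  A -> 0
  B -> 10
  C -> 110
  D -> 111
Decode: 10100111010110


Decoding:
10 -> B
10 -> B
0 -> A
111 -> D
0 -> A
10 -> B
110 -> C


Result: BBADABC


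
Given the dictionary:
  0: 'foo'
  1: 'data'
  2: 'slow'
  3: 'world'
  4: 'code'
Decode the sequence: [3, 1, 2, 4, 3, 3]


Look up each index in the dictionary:
  3 -> 'world'
  1 -> 'data'
  2 -> 'slow'
  4 -> 'code'
  3 -> 'world'
  3 -> 'world'

Decoded: "world data slow code world world"


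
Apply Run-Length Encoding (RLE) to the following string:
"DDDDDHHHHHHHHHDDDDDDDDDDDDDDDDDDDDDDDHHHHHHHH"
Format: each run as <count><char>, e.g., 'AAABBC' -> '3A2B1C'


Scanning runs left to right:
  i=0: run of 'D' x 5 -> '5D'
  i=5: run of 'H' x 9 -> '9H'
  i=14: run of 'D' x 23 -> '23D'
  i=37: run of 'H' x 8 -> '8H'

RLE = 5D9H23D8H


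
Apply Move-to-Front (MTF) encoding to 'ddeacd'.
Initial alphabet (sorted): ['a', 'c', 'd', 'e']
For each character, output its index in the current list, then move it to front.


MTF encoding:
'd': index 2 in ['a', 'c', 'd', 'e'] -> ['d', 'a', 'c', 'e']
'd': index 0 in ['d', 'a', 'c', 'e'] -> ['d', 'a', 'c', 'e']
'e': index 3 in ['d', 'a', 'c', 'e'] -> ['e', 'd', 'a', 'c']
'a': index 2 in ['e', 'd', 'a', 'c'] -> ['a', 'e', 'd', 'c']
'c': index 3 in ['a', 'e', 'd', 'c'] -> ['c', 'a', 'e', 'd']
'd': index 3 in ['c', 'a', 'e', 'd'] -> ['d', 'c', 'a', 'e']


Output: [2, 0, 3, 2, 3, 3]


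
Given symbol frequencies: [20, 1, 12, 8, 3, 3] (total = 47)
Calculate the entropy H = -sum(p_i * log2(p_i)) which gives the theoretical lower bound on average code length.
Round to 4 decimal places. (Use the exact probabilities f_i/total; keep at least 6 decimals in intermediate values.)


Per-symbol terms -p_i * log2(p_i) with p_i = f_i/47:
  p = 20/47 = 0.425532: log2(p) = -1.232661, -p*log2(p) = 0.524536
  p = 1/47 = 0.021277: log2(p) = -5.554589, -p*log2(p) = 0.118183
  p = 12/47 = 0.255319: log2(p) = -1.969626, -p*log2(p) = 0.502883
  p = 8/47 = 0.170213: log2(p) = -2.554589, -p*log2(p) = 0.434824
  p = 3/47 = 0.063830: log2(p) = -3.969626, -p*log2(p) = 0.253380
  p = 3/47 = 0.063830: log2(p) = -3.969626, -p*log2(p) = 0.253380
H = 0.524536 + 0.118183 + 0.502883 + 0.434824 + 0.253380 + 0.253380 = 2.087186

H = 2.0872 bits/symbol


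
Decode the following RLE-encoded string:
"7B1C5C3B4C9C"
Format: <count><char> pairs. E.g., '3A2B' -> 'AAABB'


Expanding each <count><char> pair:
  7B -> 'BBBBBBB'
  1C -> 'C'
  5C -> 'CCCCC'
  3B -> 'BBB'
  4C -> 'CCCC'
  9C -> 'CCCCCCCCC'

Decoded = BBBBBBBCCCCCCBBBCCCCCCCCCCCCC


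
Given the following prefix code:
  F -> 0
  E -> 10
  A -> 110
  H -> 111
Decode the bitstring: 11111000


Decoding step by step:
Bits 111 -> H
Bits 110 -> A
Bits 0 -> F
Bits 0 -> F


Decoded message: HAFF


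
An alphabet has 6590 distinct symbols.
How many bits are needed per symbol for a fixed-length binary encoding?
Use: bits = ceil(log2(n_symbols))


log2(6590) = 12.6861
Bracket: 2^12 = 4096 < 6590 <= 2^13 = 8192
So ceil(log2(6590)) = 13

bits = ceil(log2(6590)) = ceil(12.6861) = 13 bits


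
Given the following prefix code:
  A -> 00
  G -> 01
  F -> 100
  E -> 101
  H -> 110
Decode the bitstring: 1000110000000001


Decoding step by step:
Bits 100 -> F
Bits 01 -> G
Bits 100 -> F
Bits 00 -> A
Bits 00 -> A
Bits 00 -> A
Bits 01 -> G


Decoded message: FGFAAAG


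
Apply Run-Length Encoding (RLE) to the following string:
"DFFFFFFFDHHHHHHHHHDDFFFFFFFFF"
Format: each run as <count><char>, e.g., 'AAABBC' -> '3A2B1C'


Scanning runs left to right:
  i=0: run of 'D' x 1 -> '1D'
  i=1: run of 'F' x 7 -> '7F'
  i=8: run of 'D' x 1 -> '1D'
  i=9: run of 'H' x 9 -> '9H'
  i=18: run of 'D' x 2 -> '2D'
  i=20: run of 'F' x 9 -> '9F'

RLE = 1D7F1D9H2D9F


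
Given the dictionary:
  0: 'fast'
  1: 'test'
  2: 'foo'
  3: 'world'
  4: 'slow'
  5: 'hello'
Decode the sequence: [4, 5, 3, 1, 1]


Look up each index in the dictionary:
  4 -> 'slow'
  5 -> 'hello'
  3 -> 'world'
  1 -> 'test'
  1 -> 'test'

Decoded: "slow hello world test test"


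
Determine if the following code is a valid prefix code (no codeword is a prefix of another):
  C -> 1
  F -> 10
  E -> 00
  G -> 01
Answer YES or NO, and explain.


Checking each pair (does one codeword prefix another?):
  C='1' vs F='10': prefix -- VIOLATION

NO -- this is NOT a valid prefix code. C (1) is a prefix of F (10).


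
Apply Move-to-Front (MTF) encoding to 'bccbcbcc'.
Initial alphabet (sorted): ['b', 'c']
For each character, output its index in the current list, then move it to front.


MTF encoding:
'b': index 0 in ['b', 'c'] -> ['b', 'c']
'c': index 1 in ['b', 'c'] -> ['c', 'b']
'c': index 0 in ['c', 'b'] -> ['c', 'b']
'b': index 1 in ['c', 'b'] -> ['b', 'c']
'c': index 1 in ['b', 'c'] -> ['c', 'b']
'b': index 1 in ['c', 'b'] -> ['b', 'c']
'c': index 1 in ['b', 'c'] -> ['c', 'b']
'c': index 0 in ['c', 'b'] -> ['c', 'b']


Output: [0, 1, 0, 1, 1, 1, 1, 0]


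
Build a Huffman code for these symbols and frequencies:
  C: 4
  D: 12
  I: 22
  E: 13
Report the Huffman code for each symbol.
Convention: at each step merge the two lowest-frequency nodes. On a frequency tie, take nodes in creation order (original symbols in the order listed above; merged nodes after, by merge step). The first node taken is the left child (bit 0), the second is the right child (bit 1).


Huffman tree construction:
Step 1: Merge C(4) + D(12) = 16
Step 2: Merge E(13) + (C+D)(16) = 29
Step 3: Merge I(22) + (E+(C+D))(29) = 51
Read each symbol's code off the tree from the root (left child = 0, right child = 1).

Codes:
  C: 110 (length 3)
  D: 111 (length 3)
  I: 0 (length 1)
  E: 10 (length 2)
Average code length: 96/51 = 1.8824 bits/symbol


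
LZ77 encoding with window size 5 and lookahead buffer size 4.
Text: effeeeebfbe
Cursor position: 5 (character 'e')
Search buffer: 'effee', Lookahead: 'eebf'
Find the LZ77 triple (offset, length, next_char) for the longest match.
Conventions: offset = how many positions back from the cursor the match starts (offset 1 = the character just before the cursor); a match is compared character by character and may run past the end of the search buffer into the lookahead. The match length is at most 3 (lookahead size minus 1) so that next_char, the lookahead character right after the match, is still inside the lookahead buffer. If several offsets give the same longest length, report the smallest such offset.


Try each offset into the search buffer:
  offset=1 (pos 4, char 'e'): match length 2
  offset=2 (pos 3, char 'e'): match length 2
  offset=3 (pos 2, char 'f'): match length 0
  offset=4 (pos 1, char 'f'): match length 0
  offset=5 (pos 0, char 'e'): match length 1
Longest match has length 2, found at offsets 1, 2; take the smallest, offset 1.
next_char = character at position 5 + 2 = 7 -> 'b'

Best match: offset=1, length=2 (matching 'ee' starting at position 4)
LZ77 triple: (1, 2, 'b')


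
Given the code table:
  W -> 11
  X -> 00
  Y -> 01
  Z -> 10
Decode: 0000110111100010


Decoding:
00 -> X
00 -> X
11 -> W
01 -> Y
11 -> W
10 -> Z
00 -> X
10 -> Z


Result: XXWYWZXZ


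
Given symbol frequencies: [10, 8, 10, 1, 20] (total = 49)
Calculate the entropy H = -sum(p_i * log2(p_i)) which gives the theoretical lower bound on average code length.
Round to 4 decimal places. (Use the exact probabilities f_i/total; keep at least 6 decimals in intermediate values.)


Per-symbol terms -p_i * log2(p_i) with p_i = f_i/49:
  p = 10/49 = 0.204082: log2(p) = -2.292782, -p*log2(p) = 0.467915
  p = 8/49 = 0.163265: log2(p) = -2.614710, -p*log2(p) = 0.426891
  p = 10/49 = 0.204082: log2(p) = -2.292782, -p*log2(p) = 0.467915
  p = 1/49 = 0.020408: log2(p) = -5.614710, -p*log2(p) = 0.114586
  p = 20/49 = 0.408163: log2(p) = -1.292782, -p*log2(p) = 0.527666
H = 0.467915 + 0.426891 + 0.467915 + 0.114586 + 0.527666 = 2.004973

H = 2.005 bits/symbol


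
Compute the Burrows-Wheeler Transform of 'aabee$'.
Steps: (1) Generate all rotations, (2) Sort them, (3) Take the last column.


Rotations (sorted):
  0: $aabee -> last char: e
  1: aabee$ -> last char: $
  2: abee$a -> last char: a
  3: bee$aa -> last char: a
  4: e$aabe -> last char: e
  5: ee$aab -> last char: b


BWT = e$aaeb


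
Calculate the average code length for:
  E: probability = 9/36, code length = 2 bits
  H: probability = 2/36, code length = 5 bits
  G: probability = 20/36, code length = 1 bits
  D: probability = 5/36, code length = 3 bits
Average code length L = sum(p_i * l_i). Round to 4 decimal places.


Weighted contributions p_i * l_i:
  E: (9/36) * 2 = 18/36
  H: (2/36) * 5 = 10/36
  G: (20/36) * 1 = 20/36
  D: (5/36) * 3 = 15/36
Sum = (18 + 10 + 20 + 15)/36 = 63/36

L = 63/36 = 1.7500 bits/symbol


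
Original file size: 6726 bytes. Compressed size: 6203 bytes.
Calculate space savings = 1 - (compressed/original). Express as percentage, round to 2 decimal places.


ratio = compressed/original = 6203/6726 = 0.922242
savings = 1 - ratio = 1 - 0.922242 = 0.077758
as a percentage: 0.077758 * 100 = 7.78%

Space savings = 1 - 6203/6726 = 7.78%


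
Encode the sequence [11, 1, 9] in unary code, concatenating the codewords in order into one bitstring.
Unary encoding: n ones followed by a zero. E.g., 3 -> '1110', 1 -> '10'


Encode each number as n ones followed by a terminating 0:
  11 -> 111111111110 (12 bits)
  1 -> 10 (2 bits)
  9 -> 1111111110 (10 bits)
Total length = 12 + 2 + 10 = 24 bits.

Unary([11, 1, 9]) = 111111111110101111111110 (24 bits)


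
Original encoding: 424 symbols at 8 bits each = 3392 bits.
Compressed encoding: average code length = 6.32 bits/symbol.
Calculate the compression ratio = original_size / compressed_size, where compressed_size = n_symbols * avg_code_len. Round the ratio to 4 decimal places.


original_size = n_symbols * orig_bits = 424 * 8 = 3392 bits
compressed_size = n_symbols * avg_code_len = 424 * 6.32 = 2679.68 bits
ratio = original_size / compressed_size = 3392 / 2679.68 = 1.2658

Compression ratio = 1.2658


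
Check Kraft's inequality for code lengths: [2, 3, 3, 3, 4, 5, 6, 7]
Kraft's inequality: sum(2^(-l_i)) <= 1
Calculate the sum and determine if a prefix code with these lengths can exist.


Sum = 2^(-2) + 2^(-3) + 2^(-3) + 2^(-3) + 2^(-4) + 2^(-5) + 2^(-6) + 2^(-7)
    = 0.25 + 0.125 + 0.125 + 0.125 + 0.0625 + 0.03125 + 0.015625 + 0.0078125
    = 95/128 = 0.7421875
Since 0.7421875 <= 1, Kraft's inequality IS satisfied.
A prefix code with these lengths CAN exist.

Kraft sum = 0.7421875. Satisfied.


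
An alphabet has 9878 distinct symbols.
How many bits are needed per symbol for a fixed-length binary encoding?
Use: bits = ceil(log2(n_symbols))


log2(9878) = 13.27
Bracket: 2^13 = 8192 < 9878 <= 2^14 = 16384
So ceil(log2(9878)) = 14

bits = ceil(log2(9878)) = ceil(13.27) = 14 bits


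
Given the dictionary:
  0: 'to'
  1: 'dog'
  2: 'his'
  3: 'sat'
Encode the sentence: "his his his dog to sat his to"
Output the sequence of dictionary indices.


Look up each word in the dictionary:
  'his' -> 2
  'his' -> 2
  'his' -> 2
  'dog' -> 1
  'to' -> 0
  'sat' -> 3
  'his' -> 2
  'to' -> 0

Encoded: [2, 2, 2, 1, 0, 3, 2, 0]


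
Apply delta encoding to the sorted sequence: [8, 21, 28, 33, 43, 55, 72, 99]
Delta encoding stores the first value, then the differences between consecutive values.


First value: 8
Deltas:
  21 - 8 = 13
  28 - 21 = 7
  33 - 28 = 5
  43 - 33 = 10
  55 - 43 = 12
  72 - 55 = 17
  99 - 72 = 27


Delta encoded: [8, 13, 7, 5, 10, 12, 17, 27]


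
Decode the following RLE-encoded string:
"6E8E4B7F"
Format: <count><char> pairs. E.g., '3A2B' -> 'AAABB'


Expanding each <count><char> pair:
  6E -> 'EEEEEE'
  8E -> 'EEEEEEEE'
  4B -> 'BBBB'
  7F -> 'FFFFFFF'

Decoded = EEEEEEEEEEEEEEBBBBFFFFFFF


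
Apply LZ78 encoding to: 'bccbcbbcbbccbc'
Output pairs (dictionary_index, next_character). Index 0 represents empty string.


LZ78 encoding steps:
Dictionary: {0: ''}
Step 1: w='' (idx 0), next='b' -> output (0, 'b'), add 'b' as idx 1
Step 2: w='' (idx 0), next='c' -> output (0, 'c'), add 'c' as idx 2
Step 3: w='c' (idx 2), next='b' -> output (2, 'b'), add 'cb' as idx 3
Step 4: w='cb' (idx 3), next='b' -> output (3, 'b'), add 'cbb' as idx 4
Step 5: w='cbb' (idx 4), next='c' -> output (4, 'c'), add 'cbbc' as idx 5
Step 6: w='cb' (idx 3), next='c' -> output (3, 'c'), add 'cbc' as idx 6


Encoded: [(0, 'b'), (0, 'c'), (2, 'b'), (3, 'b'), (4, 'c'), (3, 'c')]


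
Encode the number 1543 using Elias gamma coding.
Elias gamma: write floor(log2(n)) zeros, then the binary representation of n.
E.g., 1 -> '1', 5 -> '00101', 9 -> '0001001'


num_bits = floor(log2(1543)) + 1 = 11
leading_zeros = num_bits - 1 = 10
binary(1543) = 11000000111

Elias gamma(1543) = '0000000000' + '11000000111' = 000000000011000000111 (21 bits)


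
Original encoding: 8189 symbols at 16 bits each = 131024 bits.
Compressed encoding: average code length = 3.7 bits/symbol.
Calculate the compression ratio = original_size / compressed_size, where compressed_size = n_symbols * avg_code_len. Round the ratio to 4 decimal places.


original_size = n_symbols * orig_bits = 8189 * 16 = 131024 bits
compressed_size = n_symbols * avg_code_len = 8189 * 3.7 = 30299.3 bits
ratio = original_size / compressed_size = 131024 / 30299.3 = 4.3243

Compression ratio = 4.3243


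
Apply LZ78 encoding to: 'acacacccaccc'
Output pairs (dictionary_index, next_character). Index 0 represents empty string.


LZ78 encoding steps:
Dictionary: {0: ''}
Step 1: w='' (idx 0), next='a' -> output (0, 'a'), add 'a' as idx 1
Step 2: w='' (idx 0), next='c' -> output (0, 'c'), add 'c' as idx 2
Step 3: w='a' (idx 1), next='c' -> output (1, 'c'), add 'ac' as idx 3
Step 4: w='ac' (idx 3), next='c' -> output (3, 'c'), add 'acc' as idx 4
Step 5: w='c' (idx 2), next='a' -> output (2, 'a'), add 'ca' as idx 5
Step 6: w='c' (idx 2), next='c' -> output (2, 'c'), add 'cc' as idx 6
Step 7: w='c' (idx 2), end of input -> output (2, '')


Encoded: [(0, 'a'), (0, 'c'), (1, 'c'), (3, 'c'), (2, 'a'), (2, 'c'), (2, '')]


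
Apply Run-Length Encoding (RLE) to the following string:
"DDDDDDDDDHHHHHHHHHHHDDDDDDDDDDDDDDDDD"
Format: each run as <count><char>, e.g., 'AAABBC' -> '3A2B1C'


Scanning runs left to right:
  i=0: run of 'D' x 9 -> '9D'
  i=9: run of 'H' x 11 -> '11H'
  i=20: run of 'D' x 17 -> '17D'

RLE = 9D11H17D


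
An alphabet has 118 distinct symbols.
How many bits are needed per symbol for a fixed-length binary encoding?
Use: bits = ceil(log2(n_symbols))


log2(118) = 6.8826
Bracket: 2^6 = 64 < 118 <= 2^7 = 128
So ceil(log2(118)) = 7

bits = ceil(log2(118)) = ceil(6.8826) = 7 bits


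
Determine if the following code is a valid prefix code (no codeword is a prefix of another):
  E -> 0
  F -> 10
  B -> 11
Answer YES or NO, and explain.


Checking each pair (does one codeword prefix another?):
  E='0' vs F='10': no prefix
  E='0' vs B='11': no prefix
  F='10' vs E='0': no prefix
  F='10' vs B='11': no prefix
  B='11' vs E='0': no prefix
  B='11' vs F='10': no prefix
No violation found over all pairs.

YES -- this is a valid prefix code. No codeword is a prefix of any other codeword.


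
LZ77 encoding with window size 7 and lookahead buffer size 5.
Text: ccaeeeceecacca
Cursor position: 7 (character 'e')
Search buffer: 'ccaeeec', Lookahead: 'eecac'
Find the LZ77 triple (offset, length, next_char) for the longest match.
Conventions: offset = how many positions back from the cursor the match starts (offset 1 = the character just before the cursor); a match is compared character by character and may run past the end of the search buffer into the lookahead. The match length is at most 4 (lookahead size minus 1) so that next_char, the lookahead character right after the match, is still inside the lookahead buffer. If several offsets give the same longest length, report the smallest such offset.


Try each offset into the search buffer:
  offset=1 (pos 6, char 'c'): match length 0
  offset=2 (pos 5, char 'e'): match length 1
  offset=3 (pos 4, char 'e'): match length 3
  offset=4 (pos 3, char 'e'): match length 2
  offset=5 (pos 2, char 'a'): match length 0
  offset=6 (pos 1, char 'c'): match length 0
  offset=7 (pos 0, char 'c'): match length 0
Longest match has length 3 at offset 3.
next_char = character at position 7 + 3 = 10 -> 'a'

Best match: offset=3, length=3 (matching 'eec' starting at position 4)
LZ77 triple: (3, 3, 'a')


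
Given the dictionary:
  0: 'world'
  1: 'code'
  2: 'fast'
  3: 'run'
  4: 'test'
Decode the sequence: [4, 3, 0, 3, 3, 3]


Look up each index in the dictionary:
  4 -> 'test'
  3 -> 'run'
  0 -> 'world'
  3 -> 'run'
  3 -> 'run'
  3 -> 'run'

Decoded: "test run world run run run"


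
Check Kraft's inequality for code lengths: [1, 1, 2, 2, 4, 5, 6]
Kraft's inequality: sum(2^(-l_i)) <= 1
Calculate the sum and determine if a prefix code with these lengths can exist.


Sum = 2^(-1) + 2^(-1) + 2^(-2) + 2^(-2) + 2^(-4) + 2^(-5) + 2^(-6)
    = 0.5 + 0.5 + 0.25 + 0.25 + 0.0625 + 0.03125 + 0.015625
    = 103/64 = 1.609375
Since 1.609375 > 1, Kraft's inequality is NOT satisfied.
A prefix code with these lengths CANNOT exist.

Kraft sum = 1.609375. Not satisfied.


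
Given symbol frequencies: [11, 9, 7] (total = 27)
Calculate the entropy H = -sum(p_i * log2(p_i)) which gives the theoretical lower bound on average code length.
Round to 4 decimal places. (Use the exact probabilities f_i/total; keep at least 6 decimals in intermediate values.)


Per-symbol terms -p_i * log2(p_i) with p_i = f_i/27:
  p = 11/27 = 0.407407: log2(p) = -1.295456, -p*log2(p) = 0.527778
  p = 9/27 = 0.333333: log2(p) = -1.584963, -p*log2(p) = 0.528321
  p = 7/27 = 0.259259: log2(p) = -1.947533, -p*log2(p) = 0.504916
H = 0.527778 + 0.528321 + 0.504916 = 1.561015

H = 1.561 bits/symbol


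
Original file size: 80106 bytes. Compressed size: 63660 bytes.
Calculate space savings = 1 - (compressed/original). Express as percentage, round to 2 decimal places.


ratio = compressed/original = 63660/80106 = 0.794697
savings = 1 - ratio = 1 - 0.794697 = 0.205303
as a percentage: 0.205303 * 100 = 20.53%

Space savings = 1 - 63660/80106 = 20.53%


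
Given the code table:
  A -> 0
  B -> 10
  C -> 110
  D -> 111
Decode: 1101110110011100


Decoding:
110 -> C
111 -> D
0 -> A
110 -> C
0 -> A
111 -> D
0 -> A
0 -> A


Result: CDACADAA


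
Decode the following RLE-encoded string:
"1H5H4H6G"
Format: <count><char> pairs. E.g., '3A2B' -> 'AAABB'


Expanding each <count><char> pair:
  1H -> 'H'
  5H -> 'HHHHH'
  4H -> 'HHHH'
  6G -> 'GGGGGG'

Decoded = HHHHHHHHHHGGGGGG


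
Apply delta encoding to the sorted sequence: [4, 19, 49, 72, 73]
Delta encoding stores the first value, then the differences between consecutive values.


First value: 4
Deltas:
  19 - 4 = 15
  49 - 19 = 30
  72 - 49 = 23
  73 - 72 = 1


Delta encoded: [4, 15, 30, 23, 1]


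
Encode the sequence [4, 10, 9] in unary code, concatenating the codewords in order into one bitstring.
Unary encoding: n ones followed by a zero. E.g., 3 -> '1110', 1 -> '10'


Encode each number as n ones followed by a terminating 0:
  4 -> 11110 (5 bits)
  10 -> 11111111110 (11 bits)
  9 -> 1111111110 (10 bits)
Total length = 5 + 11 + 10 = 26 bits.

Unary([4, 10, 9]) = 11110111111111101111111110 (26 bits)


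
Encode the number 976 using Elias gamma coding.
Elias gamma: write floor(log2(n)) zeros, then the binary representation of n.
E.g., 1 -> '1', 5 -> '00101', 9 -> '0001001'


num_bits = floor(log2(976)) + 1 = 10
leading_zeros = num_bits - 1 = 9
binary(976) = 1111010000

Elias gamma(976) = '000000000' + '1111010000' = 0000000001111010000 (19 bits)


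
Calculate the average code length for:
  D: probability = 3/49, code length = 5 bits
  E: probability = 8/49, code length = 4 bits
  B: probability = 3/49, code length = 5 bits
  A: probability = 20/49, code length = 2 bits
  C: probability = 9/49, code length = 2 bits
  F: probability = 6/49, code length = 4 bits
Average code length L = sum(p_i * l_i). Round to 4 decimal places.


Weighted contributions p_i * l_i:
  D: (3/49) * 5 = 15/49
  E: (8/49) * 4 = 32/49
  B: (3/49) * 5 = 15/49
  A: (20/49) * 2 = 40/49
  C: (9/49) * 2 = 18/49
  F: (6/49) * 4 = 24/49
Sum = (15 + 32 + 15 + 40 + 18 + 24)/49 = 144/49

L = 144/49 = 2.9388 bits/symbol


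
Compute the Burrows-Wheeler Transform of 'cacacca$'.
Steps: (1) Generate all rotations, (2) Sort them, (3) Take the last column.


Rotations (sorted):
  0: $cacacca -> last char: a
  1: a$cacacc -> last char: c
  2: acacca$c -> last char: c
  3: acca$cac -> last char: c
  4: ca$cacac -> last char: c
  5: cacacca$ -> last char: $
  6: cacca$ca -> last char: a
  7: cca$caca -> last char: a


BWT = acccc$aa


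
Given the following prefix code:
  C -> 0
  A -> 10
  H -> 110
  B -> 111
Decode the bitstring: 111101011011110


Decoding step by step:
Bits 111 -> B
Bits 10 -> A
Bits 10 -> A
Bits 110 -> H
Bits 111 -> B
Bits 10 -> A


Decoded message: BAAHBA


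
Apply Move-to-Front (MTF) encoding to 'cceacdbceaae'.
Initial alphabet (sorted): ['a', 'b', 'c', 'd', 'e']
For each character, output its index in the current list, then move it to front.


MTF encoding:
'c': index 2 in ['a', 'b', 'c', 'd', 'e'] -> ['c', 'a', 'b', 'd', 'e']
'c': index 0 in ['c', 'a', 'b', 'd', 'e'] -> ['c', 'a', 'b', 'd', 'e']
'e': index 4 in ['c', 'a', 'b', 'd', 'e'] -> ['e', 'c', 'a', 'b', 'd']
'a': index 2 in ['e', 'c', 'a', 'b', 'd'] -> ['a', 'e', 'c', 'b', 'd']
'c': index 2 in ['a', 'e', 'c', 'b', 'd'] -> ['c', 'a', 'e', 'b', 'd']
'd': index 4 in ['c', 'a', 'e', 'b', 'd'] -> ['d', 'c', 'a', 'e', 'b']
'b': index 4 in ['d', 'c', 'a', 'e', 'b'] -> ['b', 'd', 'c', 'a', 'e']
'c': index 2 in ['b', 'd', 'c', 'a', 'e'] -> ['c', 'b', 'd', 'a', 'e']
'e': index 4 in ['c', 'b', 'd', 'a', 'e'] -> ['e', 'c', 'b', 'd', 'a']
'a': index 4 in ['e', 'c', 'b', 'd', 'a'] -> ['a', 'e', 'c', 'b', 'd']
'a': index 0 in ['a', 'e', 'c', 'b', 'd'] -> ['a', 'e', 'c', 'b', 'd']
'e': index 1 in ['a', 'e', 'c', 'b', 'd'] -> ['e', 'a', 'c', 'b', 'd']


Output: [2, 0, 4, 2, 2, 4, 4, 2, 4, 4, 0, 1]


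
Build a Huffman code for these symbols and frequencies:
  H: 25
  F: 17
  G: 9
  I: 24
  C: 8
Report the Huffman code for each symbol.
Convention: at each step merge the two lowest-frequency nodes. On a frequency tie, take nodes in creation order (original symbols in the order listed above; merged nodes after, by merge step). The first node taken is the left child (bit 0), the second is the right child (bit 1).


Huffman tree construction:
Step 1: Merge C(8) + G(9) = 17
Step 2: Merge F(17) + (C+G)(17) = 34
Step 3: Merge I(24) + H(25) = 49
Step 4: Merge (F+(C+G))(34) + (I+H)(49) = 83
Read each symbol's code off the tree from the root (left child = 0, right child = 1).

Codes:
  H: 11 (length 2)
  F: 00 (length 2)
  G: 011 (length 3)
  I: 10 (length 2)
  C: 010 (length 3)
Average code length: 183/83 = 2.2048 bits/symbol


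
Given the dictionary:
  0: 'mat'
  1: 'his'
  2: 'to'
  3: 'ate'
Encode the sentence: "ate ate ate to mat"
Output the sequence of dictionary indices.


Look up each word in the dictionary:
  'ate' -> 3
  'ate' -> 3
  'ate' -> 3
  'to' -> 2
  'mat' -> 0

Encoded: [3, 3, 3, 2, 0]


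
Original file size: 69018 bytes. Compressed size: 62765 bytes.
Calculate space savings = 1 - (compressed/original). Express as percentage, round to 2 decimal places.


ratio = compressed/original = 62765/69018 = 0.9094
savings = 1 - ratio = 1 - 0.9094 = 0.0906
as a percentage: 0.0906 * 100 = 9.06%

Space savings = 1 - 62765/69018 = 9.06%


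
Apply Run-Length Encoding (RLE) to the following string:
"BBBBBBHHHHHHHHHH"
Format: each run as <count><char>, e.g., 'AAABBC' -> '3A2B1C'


Scanning runs left to right:
  i=0: run of 'B' x 6 -> '6B'
  i=6: run of 'H' x 10 -> '10H'

RLE = 6B10H


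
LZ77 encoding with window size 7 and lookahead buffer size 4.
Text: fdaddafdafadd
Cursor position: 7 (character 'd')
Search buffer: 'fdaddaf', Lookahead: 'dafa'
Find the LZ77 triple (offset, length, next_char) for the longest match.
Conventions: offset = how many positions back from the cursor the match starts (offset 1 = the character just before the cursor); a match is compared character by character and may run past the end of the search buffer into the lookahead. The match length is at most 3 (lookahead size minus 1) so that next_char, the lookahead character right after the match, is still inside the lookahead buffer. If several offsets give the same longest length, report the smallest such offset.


Try each offset into the search buffer:
  offset=1 (pos 6, char 'f'): match length 0
  offset=2 (pos 5, char 'a'): match length 0
  offset=3 (pos 4, char 'd'): match length 3
  offset=4 (pos 3, char 'd'): match length 1
  offset=5 (pos 2, char 'a'): match length 0
  offset=6 (pos 1, char 'd'): match length 2
  offset=7 (pos 0, char 'f'): match length 0
Longest match has length 3 at offset 3.
next_char = character at position 7 + 3 = 10 -> 'a'

Best match: offset=3, length=3 (matching 'daf' starting at position 4)
LZ77 triple: (3, 3, 'a')


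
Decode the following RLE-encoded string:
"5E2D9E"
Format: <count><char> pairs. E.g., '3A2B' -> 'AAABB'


Expanding each <count><char> pair:
  5E -> 'EEEEE'
  2D -> 'DD'
  9E -> 'EEEEEEEEE'

Decoded = EEEEEDDEEEEEEEEE


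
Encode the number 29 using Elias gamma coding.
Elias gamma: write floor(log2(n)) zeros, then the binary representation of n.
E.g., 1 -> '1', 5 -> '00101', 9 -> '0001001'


num_bits = floor(log2(29)) + 1 = 5
leading_zeros = num_bits - 1 = 4
binary(29) = 11101

Elias gamma(29) = '0000' + '11101' = 000011101 (9 bits)


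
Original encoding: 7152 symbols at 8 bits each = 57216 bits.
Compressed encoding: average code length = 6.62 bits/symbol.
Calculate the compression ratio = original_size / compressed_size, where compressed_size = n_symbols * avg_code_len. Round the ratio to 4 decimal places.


original_size = n_symbols * orig_bits = 7152 * 8 = 57216 bits
compressed_size = n_symbols * avg_code_len = 7152 * 6.62 = 47346.24 bits
ratio = original_size / compressed_size = 57216 / 47346.24 = 1.2085

Compression ratio = 1.2085


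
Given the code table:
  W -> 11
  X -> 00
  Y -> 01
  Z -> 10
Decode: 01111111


Decoding:
01 -> Y
11 -> W
11 -> W
11 -> W


Result: YWWW


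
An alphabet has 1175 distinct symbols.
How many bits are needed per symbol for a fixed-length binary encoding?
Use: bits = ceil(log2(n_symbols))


log2(1175) = 10.1984
Bracket: 2^10 = 1024 < 1175 <= 2^11 = 2048
So ceil(log2(1175)) = 11

bits = ceil(log2(1175)) = ceil(10.1984) = 11 bits


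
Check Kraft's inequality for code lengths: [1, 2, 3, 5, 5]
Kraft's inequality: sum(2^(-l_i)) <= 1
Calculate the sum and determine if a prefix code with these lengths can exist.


Sum = 2^(-1) + 2^(-2) + 2^(-3) + 2^(-5) + 2^(-5)
    = 0.5 + 0.25 + 0.125 + 0.03125 + 0.03125
    = 30/32 = 0.9375
Since 0.9375 <= 1, Kraft's inequality IS satisfied.
A prefix code with these lengths CAN exist.

Kraft sum = 0.9375. Satisfied.


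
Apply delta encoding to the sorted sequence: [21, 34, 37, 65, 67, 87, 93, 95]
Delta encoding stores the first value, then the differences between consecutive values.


First value: 21
Deltas:
  34 - 21 = 13
  37 - 34 = 3
  65 - 37 = 28
  67 - 65 = 2
  87 - 67 = 20
  93 - 87 = 6
  95 - 93 = 2


Delta encoded: [21, 13, 3, 28, 2, 20, 6, 2]


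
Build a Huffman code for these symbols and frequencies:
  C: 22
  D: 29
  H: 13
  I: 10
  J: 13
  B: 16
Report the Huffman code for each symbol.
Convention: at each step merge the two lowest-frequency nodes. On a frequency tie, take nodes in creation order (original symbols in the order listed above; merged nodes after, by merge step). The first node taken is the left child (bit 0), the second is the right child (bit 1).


Huffman tree construction:
Step 1: Merge I(10) + H(13) = 23
Step 2: Merge J(13) + B(16) = 29
Step 3: Merge C(22) + (I+H)(23) = 45
Step 4: Merge D(29) + (J+B)(29) = 58
Step 5: Merge (C+(I+H))(45) + (D+(J+B))(58) = 103
Read each symbol's code off the tree from the root (left child = 0, right child = 1).

Codes:
  C: 00 (length 2)
  D: 10 (length 2)
  H: 011 (length 3)
  I: 010 (length 3)
  J: 110 (length 3)
  B: 111 (length 3)
Average code length: 258/103 = 2.5049 bits/symbol


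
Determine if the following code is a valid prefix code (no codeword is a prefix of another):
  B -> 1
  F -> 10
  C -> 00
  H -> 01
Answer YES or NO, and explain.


Checking each pair (does one codeword prefix another?):
  B='1' vs F='10': prefix -- VIOLATION

NO -- this is NOT a valid prefix code. B (1) is a prefix of F (10).


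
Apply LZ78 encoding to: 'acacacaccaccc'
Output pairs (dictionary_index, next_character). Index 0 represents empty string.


LZ78 encoding steps:
Dictionary: {0: ''}
Step 1: w='' (idx 0), next='a' -> output (0, 'a'), add 'a' as idx 1
Step 2: w='' (idx 0), next='c' -> output (0, 'c'), add 'c' as idx 2
Step 3: w='a' (idx 1), next='c' -> output (1, 'c'), add 'ac' as idx 3
Step 4: w='ac' (idx 3), next='a' -> output (3, 'a'), add 'aca' as idx 4
Step 5: w='c' (idx 2), next='c' -> output (2, 'c'), add 'cc' as idx 5
Step 6: w='ac' (idx 3), next='c' -> output (3, 'c'), add 'acc' as idx 6
Step 7: w='c' (idx 2), end of input -> output (2, '')


Encoded: [(0, 'a'), (0, 'c'), (1, 'c'), (3, 'a'), (2, 'c'), (3, 'c'), (2, '')]


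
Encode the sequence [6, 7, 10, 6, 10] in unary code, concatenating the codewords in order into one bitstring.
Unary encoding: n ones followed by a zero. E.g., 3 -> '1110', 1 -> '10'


Encode each number as n ones followed by a terminating 0:
  6 -> 1111110 (7 bits)
  7 -> 11111110 (8 bits)
  10 -> 11111111110 (11 bits)
  6 -> 1111110 (7 bits)
  10 -> 11111111110 (11 bits)
Total length = 7 + 8 + 11 + 7 + 11 = 44 bits.

Unary([6, 7, 10, 6, 10]) = 11111101111111011111111110111111011111111110 (44 bits)


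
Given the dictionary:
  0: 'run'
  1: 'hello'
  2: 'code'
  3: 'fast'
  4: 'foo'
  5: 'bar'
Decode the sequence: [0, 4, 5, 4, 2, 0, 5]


Look up each index in the dictionary:
  0 -> 'run'
  4 -> 'foo'
  5 -> 'bar'
  4 -> 'foo'
  2 -> 'code'
  0 -> 'run'
  5 -> 'bar'

Decoded: "run foo bar foo code run bar"


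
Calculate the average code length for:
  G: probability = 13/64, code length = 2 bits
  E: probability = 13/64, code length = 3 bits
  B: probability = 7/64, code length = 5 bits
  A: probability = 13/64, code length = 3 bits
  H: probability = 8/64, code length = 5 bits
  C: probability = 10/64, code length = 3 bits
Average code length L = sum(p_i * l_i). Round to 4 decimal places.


Weighted contributions p_i * l_i:
  G: (13/64) * 2 = 26/64
  E: (13/64) * 3 = 39/64
  B: (7/64) * 5 = 35/64
  A: (13/64) * 3 = 39/64
  H: (8/64) * 5 = 40/64
  C: (10/64) * 3 = 30/64
Sum = (26 + 39 + 35 + 39 + 40 + 30)/64 = 209/64

L = 209/64 = 3.2656 bits/symbol


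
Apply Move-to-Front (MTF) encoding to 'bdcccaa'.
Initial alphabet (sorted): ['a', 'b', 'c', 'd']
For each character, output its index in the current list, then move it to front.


MTF encoding:
'b': index 1 in ['a', 'b', 'c', 'd'] -> ['b', 'a', 'c', 'd']
'd': index 3 in ['b', 'a', 'c', 'd'] -> ['d', 'b', 'a', 'c']
'c': index 3 in ['d', 'b', 'a', 'c'] -> ['c', 'd', 'b', 'a']
'c': index 0 in ['c', 'd', 'b', 'a'] -> ['c', 'd', 'b', 'a']
'c': index 0 in ['c', 'd', 'b', 'a'] -> ['c', 'd', 'b', 'a']
'a': index 3 in ['c', 'd', 'b', 'a'] -> ['a', 'c', 'd', 'b']
'a': index 0 in ['a', 'c', 'd', 'b'] -> ['a', 'c', 'd', 'b']


Output: [1, 3, 3, 0, 0, 3, 0]
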